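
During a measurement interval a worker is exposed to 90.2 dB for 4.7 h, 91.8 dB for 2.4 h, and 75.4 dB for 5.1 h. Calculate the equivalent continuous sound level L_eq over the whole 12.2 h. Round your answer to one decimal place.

88.5 dB

The energy average is taken in the linear domain: L_eq = 10·log₁₀[(Σ tᵢ·10^(Lᵢ/10))/T], T = 12.2 h.
Σ tᵢ·10^(Lᵢ/10) = 4.7·10^(90.2/10) + 2.4·10^(91.8/10) + 5.1·10^(75.4/10) = 8.731e+09.
L_eq = 10·log₁₀(8.731e+09/12.2) = 88.55 dB.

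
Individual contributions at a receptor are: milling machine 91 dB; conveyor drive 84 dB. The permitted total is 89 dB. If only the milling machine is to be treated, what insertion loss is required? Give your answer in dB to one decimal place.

Everything except the milling machine sums to 10^(84/10) = 2.512e+08 in linear terms, 84.00 dB.
The limit corresponds to 10^(89/10) = 7.943e+08; subtracting the fixed part leaves 5.431e+08 for the milling machine, i.e. 87.35 dB.
Required insertion loss = 91 − 87.35 = 3.65 dB.

3.7 dB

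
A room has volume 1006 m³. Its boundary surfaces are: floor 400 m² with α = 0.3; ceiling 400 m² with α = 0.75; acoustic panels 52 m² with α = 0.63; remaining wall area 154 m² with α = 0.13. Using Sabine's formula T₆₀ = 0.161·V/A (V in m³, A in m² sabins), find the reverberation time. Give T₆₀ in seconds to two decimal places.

0.34 s

Summing Sᵢαᵢ: 400·0.3 + 400·0.75 + 52·0.63 + 154·0.13 = 472.78 m².
T₆₀ = 0.161·V/A = 0.161·1006/472.78 = 0.343 s.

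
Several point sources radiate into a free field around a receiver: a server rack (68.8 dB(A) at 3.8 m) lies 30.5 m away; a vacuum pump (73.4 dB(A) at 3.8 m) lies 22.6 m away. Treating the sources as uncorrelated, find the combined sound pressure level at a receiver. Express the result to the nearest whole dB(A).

First find each source's level at the receiver (point-source: −20·log₁₀(r/r_ref)), then combine on an intensity basis.
server rack: 68.8 − 20·log₁₀(30.5/3.8) = 68.8 − 18.09 = 50.71 dB(A).
vacuum pump: 73.4 − 20·log₁₀(22.6/3.8) = 73.4 − 15.49 = 57.91 dB(A).
Σ 10^(L/10) = 7.363e+05 → L_total = 10·log₁₀(7.363e+05) = 58.67 dB(A).

59 dB(A)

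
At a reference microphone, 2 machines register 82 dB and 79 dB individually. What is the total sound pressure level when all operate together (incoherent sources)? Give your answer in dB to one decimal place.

83.8 dB

For uncorrelated sources the intensities add, so convert each level to linear form, sum, and take 10·log₁₀ of the total.
Σ 10^(L/10) = 10^(82/10) + 10^(79/10) = 2.379e+08.
L_total = 10·log₁₀(2.379e+08) = 83.76 dB.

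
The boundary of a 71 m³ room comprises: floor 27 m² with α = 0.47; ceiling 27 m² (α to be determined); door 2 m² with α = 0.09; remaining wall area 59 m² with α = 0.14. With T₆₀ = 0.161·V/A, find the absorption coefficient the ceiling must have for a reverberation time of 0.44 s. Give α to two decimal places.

From T₆₀ = 0.161·V/A, the target T₆₀ = 0.44 s needs A = 0.161·71/0.44 = 25.98 m².
Absorption from the other surfaces = 27·0.47 + 2·0.09 + 59·0.14 = 21.13 m², so the ceiling must supply 4.85 m² over 27 m².
α = 4.85/27 = 0.180.

0.18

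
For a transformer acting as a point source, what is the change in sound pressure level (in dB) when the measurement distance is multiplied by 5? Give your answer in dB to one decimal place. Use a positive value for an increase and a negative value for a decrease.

Point-source spreading: ΔL = −20·log₁₀(r₂/r₁).
ΔL = −20·log₁₀(5) = -13.98 dB.

-14.0 dB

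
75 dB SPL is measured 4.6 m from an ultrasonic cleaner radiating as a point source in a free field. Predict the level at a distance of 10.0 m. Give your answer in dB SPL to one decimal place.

68.3 dB SPL

For a point source, L₂ = L₁ − 20·log₁₀(r₂/r₁).
L₂ = 75 − 20·log₁₀(10.0/4.6) = 75 − 6.745 = 68.26 dB SPL.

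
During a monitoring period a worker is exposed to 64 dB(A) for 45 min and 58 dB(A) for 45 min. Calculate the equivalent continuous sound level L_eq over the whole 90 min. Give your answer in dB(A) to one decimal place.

Weight each interval's intensity by its duration and average over T = 90 min:
Σ tᵢ·10^(Lᵢ/10) = 45·10^(64/10) + 45·10^(58/10) = 1.414e+08.
L_eq = 10·log₁₀(1.414e+08/90) = 61.96 dB(A).

62.0 dB(A)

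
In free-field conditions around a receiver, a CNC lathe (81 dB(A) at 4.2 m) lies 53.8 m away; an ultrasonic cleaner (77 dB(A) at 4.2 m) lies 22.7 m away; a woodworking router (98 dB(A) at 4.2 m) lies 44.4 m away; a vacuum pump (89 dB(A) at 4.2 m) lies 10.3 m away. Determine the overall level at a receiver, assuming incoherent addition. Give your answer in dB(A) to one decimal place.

Apply inverse-square spreading to bring every level to the receiver, then sum 10^(L/10).
CNC lathe: 81 − 20·log₁₀(53.8/4.2) = 81 − 22.15 = 58.85 dB(A).
ultrasonic cleaner: 77 − 20·log₁₀(22.7/4.2) = 77 − 14.66 = 62.34 dB(A).
woodworking router: 98 − 20·log₁₀(44.4/4.2) = 98 − 20.48 = 77.52 dB(A).
vacuum pump: 89 − 20·log₁₀(10.3/4.2) = 89 − 7.79 = 81.21 dB(A).
Σ 10^(L/10) = 1.910e+08 → L_total = 10·log₁₀(1.910e+08) = 82.81 dB(A).

82.8 dB(A)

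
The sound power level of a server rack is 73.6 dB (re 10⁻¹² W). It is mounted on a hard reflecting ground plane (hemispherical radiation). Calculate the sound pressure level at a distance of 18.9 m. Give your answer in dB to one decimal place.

40.1 dB

Free-field hemispherical radiation: L_p = L_w − 10·log₁₀(2π·r²), r = 18.9 m.
2π·r² = 2244 m², 10·log₁₀ of that is 33.511 dB.
L_p = 73.6 − 33.511 = 40.09 dB.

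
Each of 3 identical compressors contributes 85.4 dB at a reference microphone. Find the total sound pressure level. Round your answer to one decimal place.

90.2 dB

L_total = L₁ + 10·log₁₀ N for N identical incoherent sources.
L_total = 85.4 + 10·log₁₀(3) = 85.4 + 4.771 = 90.17 dB.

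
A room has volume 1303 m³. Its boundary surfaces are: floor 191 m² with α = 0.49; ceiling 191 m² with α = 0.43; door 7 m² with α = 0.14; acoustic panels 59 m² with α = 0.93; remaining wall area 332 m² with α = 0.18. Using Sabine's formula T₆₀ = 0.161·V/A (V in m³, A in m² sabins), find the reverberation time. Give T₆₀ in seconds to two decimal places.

A = Σ Sᵢαᵢ = 191·0.49 + 191·0.43 + 7·0.14 + 59·0.93 + 332·0.18 = 291.33 m².
T₆₀ = 0.161 × 1303 / 291.33 = 0.720 s.

0.72 s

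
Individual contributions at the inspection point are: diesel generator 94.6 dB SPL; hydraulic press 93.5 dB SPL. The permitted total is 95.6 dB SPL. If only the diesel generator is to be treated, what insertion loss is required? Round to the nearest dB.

Everything except the diesel generator sums to 10^(93.5/10) = 2.239e+09 in linear terms, 93.50 dB SPL.
The limit corresponds to 10^(95.6/10) = 3.631e+09; subtracting the fixed part leaves 1.392e+09 for the diesel generator, i.e. 91.44 dB SPL.
Required insertion loss = 94.6 − 91.44 = 3.16 dB.

3 dB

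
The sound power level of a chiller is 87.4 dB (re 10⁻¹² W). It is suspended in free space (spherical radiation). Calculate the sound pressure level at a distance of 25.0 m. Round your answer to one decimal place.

L_p = L_w − 10·log₁₀(4π·r²) with r = 25.0 m.
4π·r² = 7854 m², 10·log₁₀ of that is 38.951 dB.
L_p = 87.4 − 38.951 = 48.45 dB.

48.4 dB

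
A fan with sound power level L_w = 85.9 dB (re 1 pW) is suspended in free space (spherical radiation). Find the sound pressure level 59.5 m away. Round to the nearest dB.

39 dB

The power spreads over a sphere of area 4π·r², so L_p = L_w − 10·log₁₀(4π·r²).
4π·r² = 4.449e+04 m², 10·log₁₀ of that is 46.482 dB.
L_p = 85.9 − 46.482 = 39.42 dB.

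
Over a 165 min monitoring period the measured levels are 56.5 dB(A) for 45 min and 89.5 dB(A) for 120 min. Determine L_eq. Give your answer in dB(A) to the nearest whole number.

L_eq = 10·log₁₀[(1/T)·Σ tᵢ·10^(Lᵢ/10)] with T = 165 min.
Σ tᵢ·10^(Lᵢ/10) = 45·10^(56.5/10) + 120·10^(89.5/10) = 1.070e+11.
L_eq = 10·log₁₀(1.070e+11/165) = 88.12 dB(A).

88 dB(A)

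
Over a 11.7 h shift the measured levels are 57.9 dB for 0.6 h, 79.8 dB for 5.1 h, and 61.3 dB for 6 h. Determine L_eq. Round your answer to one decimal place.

76.3 dB

The energy average is taken in the linear domain: L_eq = 10·log₁₀[(Σ tᵢ·10^(Lᵢ/10))/T], T = 11.7 h.
Σ tᵢ·10^(Lᵢ/10) = 0.6·10^(57.9/10) + 5.1·10^(79.8/10) + 6·10^(61.3/10) = 4.955e+08.
L_eq = 10·log₁₀(4.955e+08/11.7) = 76.27 dB.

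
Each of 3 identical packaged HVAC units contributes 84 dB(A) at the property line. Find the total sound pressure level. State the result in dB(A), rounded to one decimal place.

88.8 dB(A)

With 3 equal, uncorrelated contributions the intensity is 3× that of one unit, giving a rise of 10·log₁₀ 3.
L_total = 84 + 10·log₁₀(3) = 84 + 4.771 = 88.77 dB(A).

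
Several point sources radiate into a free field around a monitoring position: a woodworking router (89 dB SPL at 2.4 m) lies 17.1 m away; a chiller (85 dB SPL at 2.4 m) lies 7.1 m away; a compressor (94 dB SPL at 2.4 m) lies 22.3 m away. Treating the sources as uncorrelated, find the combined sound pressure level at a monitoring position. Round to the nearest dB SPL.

79 dB SPL

Propagate each source to the receiver with L = L_ref − 20·log₁₀(r/r_ref), then add intensities.
woodworking router: 89 − 20·log₁₀(17.1/2.4) = 89 − 17.06 = 71.94 dB SPL.
chiller: 85 − 20·log₁₀(7.1/2.4) = 85 − 9.42 = 75.58 dB SPL.
compressor: 94 − 20·log₁₀(22.3/2.4) = 94 − 19.36 = 74.64 dB SPL.
Σ 10^(L/10) = 8.087e+07 → L_total = 10·log₁₀(8.087e+07) = 79.08 dB SPL.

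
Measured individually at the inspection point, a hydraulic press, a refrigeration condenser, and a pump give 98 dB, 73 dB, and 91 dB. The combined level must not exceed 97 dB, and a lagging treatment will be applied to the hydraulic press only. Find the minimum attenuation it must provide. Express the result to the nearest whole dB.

Fixed contribution from the other sources: Σ 10^(L/10) = 10^(73/10) + 10^(91/10) = 1.279e+09 (91.07 dB).
To meet 97 dB overall, the treated hydraulic press may contribute at most 10^(97/10) − 1.279e+09 = 3.733e+09, i.e. 95.72 dB.
So the hydraulic press must be reduced from 98 to 95.72 dB: IL = 2.28 dB.

2 dB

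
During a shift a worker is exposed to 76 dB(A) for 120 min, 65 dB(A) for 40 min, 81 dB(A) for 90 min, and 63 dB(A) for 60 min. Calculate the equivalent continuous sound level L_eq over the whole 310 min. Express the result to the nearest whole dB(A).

Weight each interval's intensity by its duration and average over T = 310 min:
Σ tᵢ·10^(Lᵢ/10) = 120·10^(76/10) + 40·10^(65/10) + 90·10^(81/10) + 60·10^(63/10) = 1.635e+10.
L_eq = 10·log₁₀(1.635e+10/310) = 77.22 dB(A).

77 dB(A)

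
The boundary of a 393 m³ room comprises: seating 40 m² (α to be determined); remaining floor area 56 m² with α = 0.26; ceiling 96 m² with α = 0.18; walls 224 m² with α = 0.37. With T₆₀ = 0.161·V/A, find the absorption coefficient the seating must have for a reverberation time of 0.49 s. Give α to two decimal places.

0.36

A = 0.161·V/T₆₀ = 0.161·393/0.49 = 129.13 m² sabins.
Absorption from the other surfaces = 56·0.26 + 96·0.18 + 224·0.37 = 114.72 m², so the seating must supply 14.41 m² over 40 m².
α = 14.41/40 = 0.360.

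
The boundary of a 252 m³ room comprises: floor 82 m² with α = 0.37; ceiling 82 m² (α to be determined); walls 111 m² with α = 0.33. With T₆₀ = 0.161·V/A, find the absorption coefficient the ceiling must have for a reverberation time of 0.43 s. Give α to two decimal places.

0.33

From T₆₀ = 0.161·V/A, the target T₆₀ = 0.43 s needs A = 0.161·252/0.43 = 94.35 m².
Absorption from the other surfaces = 82·0.37 + 111·0.33 = 66.97 m², so the ceiling must supply 27.38 m² over 82 m².
α = 27.38/82 = 0.334.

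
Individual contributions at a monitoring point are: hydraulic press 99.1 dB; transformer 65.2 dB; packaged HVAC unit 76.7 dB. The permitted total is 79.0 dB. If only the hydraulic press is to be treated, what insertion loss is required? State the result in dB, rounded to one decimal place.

The untreated sources together contribute 10^(65.2/10) + 10^(76.7/10) = 5.008e+07, i.e. 77.00 dB.
To meet 79.0 dB overall, the treated hydraulic press may contribute at most 10^(79.0/10) − 5.008e+07 = 2.935e+07, i.e. 74.68 dB.
So the hydraulic press must be reduced from 99.1 to 74.68 dB: IL = 24.42 dB.

24.4 dB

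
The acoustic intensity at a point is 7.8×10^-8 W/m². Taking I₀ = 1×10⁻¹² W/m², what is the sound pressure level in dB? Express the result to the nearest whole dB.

49 dB

I/I₀ = 7.8×10^-8/10⁻¹² = 7.8×10^4, and L = 10·log₁₀(I/I₀).
L = 10·(0.8921 + 4) = 48.92 dB.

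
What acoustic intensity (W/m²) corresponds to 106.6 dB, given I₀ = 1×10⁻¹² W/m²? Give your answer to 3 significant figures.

I = I₀·10^(L/10) = 10⁻¹² × 10^(106.6/10) = 10^(-1.340).

0.0457 W/m²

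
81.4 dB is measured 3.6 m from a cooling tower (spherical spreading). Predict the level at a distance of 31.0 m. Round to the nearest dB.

63 dB

For a point source, L₂ = L₁ − 20·log₁₀(r₂/r₁).
L₂ = 81.4 − 20·log₁₀(31.0/3.6) = 81.4 − 18.701 = 62.70 dB.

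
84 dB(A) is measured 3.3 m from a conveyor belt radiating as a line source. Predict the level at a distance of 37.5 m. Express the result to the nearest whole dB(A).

73 dB(A)

For a line source, L₂ = L₁ − 10·log₁₀(r₂/r₁).
L₂ = 84 − 10·log₁₀(37.5/3.3) = 84 − 10.555 = 73.44 dB(A).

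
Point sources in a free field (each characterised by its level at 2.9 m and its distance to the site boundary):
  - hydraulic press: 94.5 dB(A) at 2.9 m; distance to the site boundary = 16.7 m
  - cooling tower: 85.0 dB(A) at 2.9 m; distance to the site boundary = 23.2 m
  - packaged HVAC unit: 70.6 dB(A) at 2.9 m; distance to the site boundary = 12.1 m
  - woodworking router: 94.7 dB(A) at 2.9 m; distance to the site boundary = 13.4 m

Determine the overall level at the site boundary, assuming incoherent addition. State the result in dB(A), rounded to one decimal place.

83.6 dB(A)

First find each source's level at the receiver (point-source: −20·log₁₀(r/r_ref)), then combine on an intensity basis.
hydraulic press: 94.5 − 20·log₁₀(16.7/2.9) = 94.5 − 15.21 = 79.29 dB(A).
cooling tower: 85.0 − 20·log₁₀(23.2/2.9) = 85.0 − 18.06 = 66.94 dB(A).
packaged HVAC unit: 70.6 − 20·log₁₀(12.1/2.9) = 70.6 − 12.41 = 58.19 dB(A).
woodworking router: 94.7 − 20·log₁₀(13.4/2.9) = 94.7 − 13.29 = 81.41 dB(A).
Σ 10^(L/10) = 2.288e+08 → L_total = 10·log₁₀(2.288e+08) = 83.59 dB(A).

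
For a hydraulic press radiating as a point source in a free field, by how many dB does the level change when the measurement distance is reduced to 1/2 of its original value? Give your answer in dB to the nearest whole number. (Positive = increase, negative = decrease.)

+6 dB

Point-source spreading: ΔL = −20·log₁₀(r₂/r₁).
ΔL = −20·log₁₀(0.5) = +6.02 dB.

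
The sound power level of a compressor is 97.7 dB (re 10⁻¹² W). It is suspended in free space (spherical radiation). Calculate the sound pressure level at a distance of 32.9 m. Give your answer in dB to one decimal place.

L_p = L_w − 10·log₁₀(4π·r²) with r = 32.9 m.
4π·r² = 1.36e+04 m², 10·log₁₀ of that is 41.336 dB.
L_p = 97.7 − 41.336 = 56.36 dB.

56.4 dB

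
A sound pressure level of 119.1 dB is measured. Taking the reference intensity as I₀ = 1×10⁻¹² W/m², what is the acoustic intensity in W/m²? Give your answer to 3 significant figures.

0.813 W/m²

L = 10·log₁₀(I/I₀) ⇒ I = I₀·10^(L/10) = 10⁻¹² × 10^11.91.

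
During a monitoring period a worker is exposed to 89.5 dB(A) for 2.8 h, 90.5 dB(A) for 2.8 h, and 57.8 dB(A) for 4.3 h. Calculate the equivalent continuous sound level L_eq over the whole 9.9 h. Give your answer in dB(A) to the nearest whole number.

88 dB(A)

L_eq = 10·log₁₀[(1/T)·Σ tᵢ·10^(Lᵢ/10)] with T = 9.9 h.
Σ tᵢ·10^(Lᵢ/10) = 2.8·10^(89.5/10) + 2.8·10^(90.5/10) + 4.3·10^(57.8/10) = 5.640e+09.
L_eq = 10·log₁₀(5.640e+09/9.9) = 87.56 dB(A).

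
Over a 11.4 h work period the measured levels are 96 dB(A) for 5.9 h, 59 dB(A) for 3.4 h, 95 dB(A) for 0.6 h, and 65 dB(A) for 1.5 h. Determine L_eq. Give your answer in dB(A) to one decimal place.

93.5 dB(A)

L_eq = 10·log₁₀[(1/T)·Σ tᵢ·10^(Lᵢ/10)] with T = 11.4 h.
Σ tᵢ·10^(Lᵢ/10) = 5.9·10^(96/10) + 3.4·10^(59/10) + 0.6·10^(95/10) + 1.5·10^(65/10) = 2.539e+10.
L_eq = 10·log₁₀(2.539e+10/11.4) = 93.48 dB(A).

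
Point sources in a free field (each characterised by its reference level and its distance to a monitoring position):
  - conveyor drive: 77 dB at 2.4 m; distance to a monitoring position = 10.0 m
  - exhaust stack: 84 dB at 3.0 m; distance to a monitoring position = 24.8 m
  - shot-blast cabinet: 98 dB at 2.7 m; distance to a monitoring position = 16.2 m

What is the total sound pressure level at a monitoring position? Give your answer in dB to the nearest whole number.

Propagate each source to the receiver with L = L_ref − 20·log₁₀(r/r_ref), then add intensities.
conveyor drive: 77 − 20·log₁₀(10.0/2.4) = 77 − 12.40 = 64.60 dB.
exhaust stack: 84 − 20·log₁₀(24.8/3.0) = 84 − 18.35 = 65.65 dB.
shot-blast cabinet: 98 − 20·log₁₀(16.2/2.7) = 98 − 15.56 = 82.44 dB.
Σ 10^(L/10) = 1.818e+08 → L_total = 10·log₁₀(1.818e+08) = 82.60 dB.

83 dB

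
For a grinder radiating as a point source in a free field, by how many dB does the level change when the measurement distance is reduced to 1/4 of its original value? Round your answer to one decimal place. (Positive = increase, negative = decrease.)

A point source loses 6 dB per doubling of distance; generally ΔL = −20·log₁₀(r₂/r₁).
ΔL = −20·log₁₀(0.25) = +12.04 dB.

+12.0 dB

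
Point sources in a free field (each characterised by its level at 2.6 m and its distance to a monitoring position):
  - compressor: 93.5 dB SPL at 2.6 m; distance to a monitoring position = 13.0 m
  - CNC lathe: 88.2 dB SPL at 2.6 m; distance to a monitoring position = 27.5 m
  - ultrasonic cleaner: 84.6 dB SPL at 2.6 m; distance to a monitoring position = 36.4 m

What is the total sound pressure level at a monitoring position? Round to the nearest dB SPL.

80 dB SPL

Propagate each source to the receiver with L = L_ref − 20·log₁₀(r/r_ref), then add intensities.
compressor: 93.5 − 20·log₁₀(13.0/2.6) = 93.5 − 13.98 = 79.52 dB SPL.
CNC lathe: 88.2 − 20·log₁₀(27.5/2.6) = 88.2 − 20.49 = 67.71 dB SPL.
ultrasonic cleaner: 84.6 − 20·log₁₀(36.4/2.6) = 84.6 − 22.92 = 61.68 dB SPL.
Σ 10^(L/10) = 9.693e+07 → L_total = 10·log₁₀(9.693e+07) = 79.86 dB SPL.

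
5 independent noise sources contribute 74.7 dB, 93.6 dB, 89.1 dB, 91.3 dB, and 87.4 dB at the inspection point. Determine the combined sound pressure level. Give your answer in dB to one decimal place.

Incoherent sources combine by intensity addition: L_total = 10·log₁₀(Σ 10^(L_i/10)).
Σ 10^(L/10) = 10^(74.7/10) + 10^(93.6/10) + 10^(89.1/10) + 10^(91.3/10) + 10^(87.4/10) = 5.032e+09.
L_total = 10·log₁₀(5.032e+09) = 97.02 dB.

97.0 dB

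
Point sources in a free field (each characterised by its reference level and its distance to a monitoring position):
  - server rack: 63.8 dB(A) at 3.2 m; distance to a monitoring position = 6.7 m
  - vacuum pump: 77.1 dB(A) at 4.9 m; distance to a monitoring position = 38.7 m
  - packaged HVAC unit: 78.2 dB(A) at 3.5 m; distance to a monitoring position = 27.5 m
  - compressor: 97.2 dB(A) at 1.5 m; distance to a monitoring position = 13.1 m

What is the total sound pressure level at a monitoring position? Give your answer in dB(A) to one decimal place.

78.5 dB(A)

Apply inverse-square spreading to bring every level to the receiver, then sum 10^(L/10).
server rack: 63.8 − 20·log₁₀(6.7/3.2) = 63.8 − 6.42 = 57.38 dB(A).
vacuum pump: 77.1 − 20·log₁₀(38.7/4.9) = 77.1 − 17.95 = 59.15 dB(A).
packaged HVAC unit: 78.2 − 20·log₁₀(27.5/3.5) = 78.2 − 17.91 = 60.29 dB(A).
compressor: 97.2 − 20·log₁₀(13.1/1.5) = 97.2 − 18.82 = 78.38 dB(A).
Σ 10^(L/10) = 7.125e+07 → L_total = 10·log₁₀(7.125e+07) = 78.53 dB(A).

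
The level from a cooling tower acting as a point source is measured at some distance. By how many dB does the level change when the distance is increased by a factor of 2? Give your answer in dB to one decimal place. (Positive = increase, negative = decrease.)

A point source loses 6 dB per doubling of distance; generally ΔL = −20·log₁₀(r₂/r₁).
ΔL = −20·log₁₀(2) = -6.02 dB.

-6.0 dB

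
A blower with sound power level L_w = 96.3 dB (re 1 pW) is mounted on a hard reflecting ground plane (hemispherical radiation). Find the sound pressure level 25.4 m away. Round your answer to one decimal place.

60.2 dB

The power spreads over a hemisphere of area 2π·r², so L_p = L_w − 10·log₁₀(2π·r²).
2π·r² = 4054 m², 10·log₁₀ of that is 36.078 dB.
L_p = 96.3 − 36.078 = 60.22 dB.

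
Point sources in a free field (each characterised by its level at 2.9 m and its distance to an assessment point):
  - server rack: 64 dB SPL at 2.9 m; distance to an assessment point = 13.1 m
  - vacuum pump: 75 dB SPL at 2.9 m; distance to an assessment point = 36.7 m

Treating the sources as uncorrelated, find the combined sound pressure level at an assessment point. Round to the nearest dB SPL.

Propagate each source to the receiver with L = L_ref − 20·log₁₀(r/r_ref), then add intensities.
server rack: 64 − 20·log₁₀(13.1/2.9) = 64 − 13.10 = 50.90 dB SPL.
vacuum pump: 75 − 20·log₁₀(36.7/2.9) = 75 − 22.05 = 52.95 dB SPL.
Σ 10^(L/10) = 3.206e+05 → L_total = 10·log₁₀(3.206e+05) = 55.06 dB SPL.

55 dB SPL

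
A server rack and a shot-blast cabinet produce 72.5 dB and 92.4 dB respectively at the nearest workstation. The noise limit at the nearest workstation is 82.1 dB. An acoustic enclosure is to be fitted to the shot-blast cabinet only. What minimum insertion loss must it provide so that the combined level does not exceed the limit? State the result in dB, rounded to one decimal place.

10.8 dB

Everything except the shot-blast cabinet sums to 10^(72.5/10) = 1.778e+07 in linear terms, 72.50 dB.
The limit corresponds to 10^(82.1/10) = 1.622e+08; subtracting the fixed part leaves 1.444e+08 for the shot-blast cabinet, i.e. 81.60 dB.
Required insertion loss = 92.4 − 81.60 = 10.80 dB.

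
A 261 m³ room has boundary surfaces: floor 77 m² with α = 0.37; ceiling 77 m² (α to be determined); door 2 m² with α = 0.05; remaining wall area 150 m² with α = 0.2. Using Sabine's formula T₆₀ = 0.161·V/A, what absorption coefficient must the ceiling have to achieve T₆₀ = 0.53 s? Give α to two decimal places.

A = 0.161·V/T₆₀ = 0.161·261/0.53 = 79.28 m² sabins.
Absorption from the other surfaces = 77·0.37 + 2·0.05 + 150·0.2 = 58.59 m², so the ceiling must supply 20.69 m² over 77 m².
α = 20.69/77 = 0.269.

0.27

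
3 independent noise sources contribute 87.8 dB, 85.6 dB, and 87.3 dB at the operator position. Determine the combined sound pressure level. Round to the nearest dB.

For uncorrelated sources the intensities add, so convert each level to linear form, sum, and take 10·log₁₀ of the total.
Σ 10^(L/10) = 10^(87.8/10) + 10^(85.6/10) + 10^(87.3/10) = 1.503e+09.
L_total = 10·log₁₀(1.503e+09) = 91.77 dB.

92 dB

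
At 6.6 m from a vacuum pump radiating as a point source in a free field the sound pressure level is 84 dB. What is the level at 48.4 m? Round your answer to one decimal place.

66.7 dB

Point-source attenuation: ΔL = 20·log₁₀(r₂/r₁) = 20·log₁₀(48.4/6.6) = 17.306 dB.
L₂ = 84 − 20·log₁₀(48.4/6.6) = 84 − 17.306 = 66.69 dB.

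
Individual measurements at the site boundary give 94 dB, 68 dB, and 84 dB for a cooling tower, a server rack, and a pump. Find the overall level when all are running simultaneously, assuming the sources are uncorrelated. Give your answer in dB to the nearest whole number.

Incoherent sources combine by intensity addition: L_total = 10·log₁₀(Σ 10^(L_i/10)).
Σ 10^(L/10) = 10^(94/10) + 10^(68/10) + 10^(84/10) = 2.769e+09.
L_total = 10·log₁₀(2.769e+09) = 94.42 dB.

94 dB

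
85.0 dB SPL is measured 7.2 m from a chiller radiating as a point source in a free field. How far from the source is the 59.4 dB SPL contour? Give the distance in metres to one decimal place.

The 25.6 dB drop corresponds to a distance ratio of 10^(25.6/20) for a point source.
r₂ = 7.2·10^((85.0−59.4)/20) = 7.2·10^(25.6/20) = 137.19 m.

137.2 m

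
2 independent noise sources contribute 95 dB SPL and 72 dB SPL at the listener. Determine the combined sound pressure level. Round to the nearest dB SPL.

Incoherent sources combine by intensity addition: L_total = 10·log₁₀(Σ 10^(L_i/10)).
Σ 10^(L/10) = 10^(95/10) + 10^(72/10) = 3.178e+09.
L_total = 10·log₁₀(3.178e+09) = 95.02 dB SPL.

95 dB SPL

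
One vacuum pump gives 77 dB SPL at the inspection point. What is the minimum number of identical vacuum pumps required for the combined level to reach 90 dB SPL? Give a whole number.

20

N identical sources give L₁ + 10·log₁₀ N, so require 10·log₁₀ N ≥ 90 − 77 = 13.0 dB.
N ≥ 10^(13.0/10) = 19.953, so N = 20.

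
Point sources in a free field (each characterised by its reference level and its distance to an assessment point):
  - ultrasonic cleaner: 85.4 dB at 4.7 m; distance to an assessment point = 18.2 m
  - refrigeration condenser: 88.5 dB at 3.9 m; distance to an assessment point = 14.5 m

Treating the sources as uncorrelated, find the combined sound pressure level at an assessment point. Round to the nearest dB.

First find each source's level at the receiver (point-source: −20·log₁₀(r/r_ref)), then combine on an intensity basis.
ultrasonic cleaner: 85.4 − 20·log₁₀(18.2/4.7) = 85.4 − 11.76 = 73.64 dB.
refrigeration condenser: 88.5 − 20·log₁₀(14.5/3.9) = 88.5 − 11.41 = 77.09 dB.
Σ 10^(L/10) = 7.434e+07 → L_total = 10·log₁₀(7.434e+07) = 78.71 dB.

79 dB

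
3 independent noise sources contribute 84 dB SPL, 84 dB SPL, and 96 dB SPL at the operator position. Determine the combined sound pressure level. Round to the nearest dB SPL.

97 dB SPL

Incoherent sources combine by intensity addition: L_total = 10·log₁₀(Σ 10^(L_i/10)).
Σ 10^(L/10) = 10^(84/10) + 10^(84/10) + 10^(96/10) = 4.483e+09.
L_total = 10·log₁₀(4.483e+09) = 96.52 dB SPL.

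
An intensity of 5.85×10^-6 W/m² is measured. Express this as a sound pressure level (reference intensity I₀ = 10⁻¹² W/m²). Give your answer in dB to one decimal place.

L = 10·log₁₀(I/I₀) = 10·log₁₀(5.85×10^-6/10⁻¹²) = 10·log₁₀(5.85×10^6).
L = 10·(0.7672 + 6) = 67.67 dB.

67.7 dB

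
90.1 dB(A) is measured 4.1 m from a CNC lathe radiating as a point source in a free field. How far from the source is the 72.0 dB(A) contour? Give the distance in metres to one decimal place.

32.9 m

The 18.1 dB drop corresponds to a distance ratio of 10^(18.1/20) for a point source.
r₂ = 4.1·10^((90.1−72.0)/20) = 4.1·10^(18.1/20) = 32.94 m.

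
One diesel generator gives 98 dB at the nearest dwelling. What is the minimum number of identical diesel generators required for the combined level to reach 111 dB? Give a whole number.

20

The shortfall is 111 − 98 = 13.0 dB, and N units add 10·log₁₀ N, so need 10·log₁₀ N ≥ 13.0.
N ≥ 10^(13.0/10) = 19.953, so N = 20.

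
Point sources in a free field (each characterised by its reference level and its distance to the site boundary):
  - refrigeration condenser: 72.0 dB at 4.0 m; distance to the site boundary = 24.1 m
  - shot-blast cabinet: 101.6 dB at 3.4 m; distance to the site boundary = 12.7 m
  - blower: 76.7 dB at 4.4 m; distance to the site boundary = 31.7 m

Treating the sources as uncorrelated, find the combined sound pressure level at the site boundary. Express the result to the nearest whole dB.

90 dB

Propagate each source to the receiver with L = L_ref − 20·log₁₀(r/r_ref), then add intensities.
refrigeration condenser: 72.0 − 20·log₁₀(24.1/4.0) = 72.0 − 15.60 = 56.40 dB.
shot-blast cabinet: 101.6 − 20·log₁₀(12.7/3.4) = 101.6 − 11.45 = 90.15 dB.
blower: 76.7 − 20·log₁₀(31.7/4.4) = 76.7 − 17.15 = 59.55 dB.
Σ 10^(L/10) = 1.037e+09 → L_total = 10·log₁₀(1.037e+09) = 90.16 dB.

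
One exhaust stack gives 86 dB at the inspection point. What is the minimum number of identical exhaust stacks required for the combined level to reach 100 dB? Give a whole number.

N identical sources give L₁ + 10·log₁₀ N, so require 10·log₁₀ N ≥ 100 − 86 = 14.0 dB.
N ≥ 10^(14.0/10) = 25.119, so N = 26.

26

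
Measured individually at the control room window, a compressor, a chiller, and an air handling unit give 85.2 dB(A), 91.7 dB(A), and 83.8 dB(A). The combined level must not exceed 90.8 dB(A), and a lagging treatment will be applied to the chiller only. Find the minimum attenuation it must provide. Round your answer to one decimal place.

Everything except the chiller sums to 10^(85.2/10) + 10^(83.8/10) = 5.710e+08 in linear terms, 87.57 dB(A).
The limit corresponds to 10^(90.8/10) = 1.202e+09; subtracting the fixed part leaves 6.313e+08 for the chiller, i.e. 88.00 dB(A).
Required insertion loss = 91.7 − 88.00 = 3.70 dB.

3.7 dB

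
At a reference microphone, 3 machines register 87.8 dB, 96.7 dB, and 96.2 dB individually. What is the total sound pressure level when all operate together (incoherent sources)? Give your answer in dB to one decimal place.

Incoherent sources combine by intensity addition: L_total = 10·log₁₀(Σ 10^(L_i/10)).
Σ 10^(L/10) = 10^(87.8/10) + 10^(96.7/10) + 10^(96.2/10) = 9.449e+09.
L_total = 10·log₁₀(9.449e+09) = 99.75 dB.

99.8 dB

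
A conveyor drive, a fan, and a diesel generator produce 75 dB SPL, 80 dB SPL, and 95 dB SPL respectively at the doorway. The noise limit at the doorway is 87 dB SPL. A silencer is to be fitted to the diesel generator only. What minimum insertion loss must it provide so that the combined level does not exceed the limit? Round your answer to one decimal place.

9.3 dB

The untreated sources together contribute 10^(75/10) + 10^(80/10) = 1.316e+08, i.e. 81.19 dB SPL.
The limit corresponds to 10^(87/10) = 5.012e+08; subtracting the fixed part leaves 3.696e+08 for the diesel generator, i.e. 85.68 dB SPL.
Required insertion loss = 95 − 85.68 = 9.32 dB.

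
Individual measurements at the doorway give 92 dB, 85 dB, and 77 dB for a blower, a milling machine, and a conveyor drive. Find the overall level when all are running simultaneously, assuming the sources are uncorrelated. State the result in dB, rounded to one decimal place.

92.9 dB

For uncorrelated sources the intensities add, so convert each level to linear form, sum, and take 10·log₁₀ of the total.
Σ 10^(L/10) = 10^(92/10) + 10^(85/10) + 10^(77/10) = 1.951e+09.
L_total = 10·log₁₀(1.951e+09) = 92.90 dB.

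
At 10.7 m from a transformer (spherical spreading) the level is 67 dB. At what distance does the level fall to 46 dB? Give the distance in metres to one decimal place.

The 21.0 dB drop corresponds to a distance ratio of 10^(21.0/20) for a point source.
r₂ = 10.7·10^((67−46)/20) = 10.7·10^(21.0/20) = 120.06 m.

120.1 m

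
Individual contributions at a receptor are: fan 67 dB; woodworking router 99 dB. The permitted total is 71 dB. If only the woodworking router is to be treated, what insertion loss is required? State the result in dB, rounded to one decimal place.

30.2 dB

Everything except the woodworking router sums to 10^(67/10) = 5.012e+06 in linear terms, 67.00 dB.
To meet 71 dB overall, the treated woodworking router may contribute at most 10^(71/10) − 5.012e+06 = 7.577e+06, i.e. 68.80 dB.
Required insertion loss = 99 − 68.80 = 30.20 dB.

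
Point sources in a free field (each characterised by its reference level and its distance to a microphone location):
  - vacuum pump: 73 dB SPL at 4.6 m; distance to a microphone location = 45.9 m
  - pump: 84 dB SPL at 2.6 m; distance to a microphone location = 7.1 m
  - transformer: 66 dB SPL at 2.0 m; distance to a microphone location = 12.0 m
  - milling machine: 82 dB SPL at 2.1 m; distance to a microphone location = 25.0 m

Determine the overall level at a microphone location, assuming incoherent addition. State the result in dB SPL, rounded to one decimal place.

75.5 dB SPL

Propagate each source to the receiver with L = L_ref − 20·log₁₀(r/r_ref), then add intensities.
vacuum pump: 73 − 20·log₁₀(45.9/4.6) = 73 − 19.98 = 53.02 dB SPL.
pump: 84 − 20·log₁₀(7.1/2.6) = 84 − 8.73 = 75.27 dB SPL.
transformer: 66 − 20·log₁₀(12.0/2.0) = 66 − 15.56 = 50.44 dB SPL.
milling machine: 82 − 20·log₁₀(25.0/2.1) = 82 − 21.51 = 60.49 dB SPL.
Σ 10^(L/10) = 3.511e+07 → L_total = 10·log₁₀(3.511e+07) = 75.45 dB SPL.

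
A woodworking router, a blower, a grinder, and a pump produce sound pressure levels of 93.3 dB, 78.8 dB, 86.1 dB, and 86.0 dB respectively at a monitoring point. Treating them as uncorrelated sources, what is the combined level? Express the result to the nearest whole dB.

95 dB

For uncorrelated sources the intensities add, so convert each level to linear form, sum, and take 10·log₁₀ of the total.
Σ 10^(L/10) = 10^(93.3/10) + 10^(78.8/10) + 10^(86.1/10) + 10^(86.0/10) = 3.019e+09.
L_total = 10·log₁₀(3.019e+09) = 94.80 dB.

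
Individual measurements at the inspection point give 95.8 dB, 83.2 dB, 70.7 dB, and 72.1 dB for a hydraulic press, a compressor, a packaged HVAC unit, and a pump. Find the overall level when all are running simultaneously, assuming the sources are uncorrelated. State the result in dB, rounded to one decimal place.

96.1 dB

For uncorrelated sources the intensities add, so convert each level to linear form, sum, and take 10·log₁₀ of the total.
Σ 10^(L/10) = 10^(95.8/10) + 10^(83.2/10) + 10^(70.7/10) + 10^(72.1/10) = 4.039e+09.
L_total = 10·log₁₀(4.039e+09) = 96.06 dB.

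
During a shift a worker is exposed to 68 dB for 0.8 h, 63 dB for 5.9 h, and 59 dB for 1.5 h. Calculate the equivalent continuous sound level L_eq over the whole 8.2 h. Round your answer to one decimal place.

L_eq = 10·log₁₀[(1/T)·Σ tᵢ·10^(Lᵢ/10)] with T = 8.2 h.
Σ tᵢ·10^(Lᵢ/10) = 0.8·10^(68/10) + 5.9·10^(63/10) + 1.5·10^(59/10) = 1.801e+07.
L_eq = 10·log₁₀(1.801e+07/8.2) = 63.42 dB.

63.4 dB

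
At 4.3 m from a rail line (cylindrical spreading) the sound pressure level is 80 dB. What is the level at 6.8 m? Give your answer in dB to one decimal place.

Line-source attenuation: ΔL = 10·log₁₀(r₂/r₁) = 10·log₁₀(6.8/4.3) = 1.990 dB.
L₂ = 80 − 10·log₁₀(6.8/4.3) = 80 − 1.990 = 78.01 dB.

78.0 dB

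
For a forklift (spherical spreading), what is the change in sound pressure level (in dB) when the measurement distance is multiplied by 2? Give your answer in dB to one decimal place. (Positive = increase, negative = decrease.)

-6.0 dB

Point-source spreading: ΔL = −20·log₁₀(r₂/r₁).
ΔL = −20·log₁₀(2) = -6.02 dB.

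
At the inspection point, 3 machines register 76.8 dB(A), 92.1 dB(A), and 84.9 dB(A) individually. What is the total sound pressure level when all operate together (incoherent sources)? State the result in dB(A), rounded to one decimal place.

For uncorrelated sources the intensities add, so convert each level to linear form, sum, and take 10·log₁₀ of the total.
Σ 10^(L/10) = 10^(76.8/10) + 10^(92.1/10) + 10^(84.9/10) = 1.979e+09.
L_total = 10·log₁₀(1.979e+09) = 92.96 dB(A).

93.0 dB(A)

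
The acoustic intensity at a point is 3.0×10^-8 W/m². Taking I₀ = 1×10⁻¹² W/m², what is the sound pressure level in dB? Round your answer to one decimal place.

I/I₀ = 3.0×10^-8/10⁻¹² = 3.0×10^4, and L = 10·log₁₀(I/I₀).
L = 10·(0.4771 + 4) = 44.77 dB.

44.8 dB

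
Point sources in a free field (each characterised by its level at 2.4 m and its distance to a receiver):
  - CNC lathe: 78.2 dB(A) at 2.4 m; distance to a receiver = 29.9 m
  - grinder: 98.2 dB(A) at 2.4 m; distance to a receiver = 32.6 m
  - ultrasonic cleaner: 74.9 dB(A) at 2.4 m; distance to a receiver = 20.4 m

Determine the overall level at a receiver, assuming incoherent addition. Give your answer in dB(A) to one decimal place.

75.6 dB(A)

First find each source's level at the receiver (point-source: −20·log₁₀(r/r_ref)), then combine on an intensity basis.
CNC lathe: 78.2 − 20·log₁₀(29.9/2.4) = 78.2 − 21.91 = 56.29 dB(A).
grinder: 98.2 − 20·log₁₀(32.6/2.4) = 98.2 − 22.66 = 75.54 dB(A).
ultrasonic cleaner: 74.9 − 20·log₁₀(20.4/2.4) = 74.9 − 18.59 = 56.31 dB(A).
Σ 10^(L/10) = 3.666e+07 → L_total = 10·log₁₀(3.666e+07) = 75.64 dB(A).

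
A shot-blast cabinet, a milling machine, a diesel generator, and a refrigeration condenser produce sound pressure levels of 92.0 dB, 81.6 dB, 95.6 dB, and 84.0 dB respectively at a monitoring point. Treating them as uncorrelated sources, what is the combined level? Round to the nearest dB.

Incoherent sources combine by intensity addition: L_total = 10·log₁₀(Σ 10^(L_i/10)).
Σ 10^(L/10) = 10^(92.0/10) + 10^(81.6/10) + 10^(95.6/10) + 10^(84.0/10) = 5.611e+09.
L_total = 10·log₁₀(5.611e+09) = 97.49 dB.

97 dB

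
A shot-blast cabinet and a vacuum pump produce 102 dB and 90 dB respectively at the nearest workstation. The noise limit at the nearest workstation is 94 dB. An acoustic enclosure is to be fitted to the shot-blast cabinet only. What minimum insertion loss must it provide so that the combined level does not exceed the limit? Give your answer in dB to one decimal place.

The untreated sources together contribute 10^(90/10) = 1.000e+09, i.e. 90.00 dB.
The limit corresponds to 10^(94/10) = 2.512e+09; subtracting the fixed part leaves 1.512e+09 for the shot-blast cabinet, i.e. 91.80 dB.
Required insertion loss = 102 − 91.80 = 10.20 dB.

10.2 dB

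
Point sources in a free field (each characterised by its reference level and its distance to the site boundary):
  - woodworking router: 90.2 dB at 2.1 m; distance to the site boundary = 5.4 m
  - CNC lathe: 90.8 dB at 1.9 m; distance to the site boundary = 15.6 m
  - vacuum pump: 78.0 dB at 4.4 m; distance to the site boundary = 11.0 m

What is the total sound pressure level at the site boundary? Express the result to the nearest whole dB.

83 dB

First find each source's level at the receiver (point-source: −20·log₁₀(r/r_ref)), then combine on an intensity basis.
woodworking router: 90.2 − 20·log₁₀(5.4/2.1) = 90.2 − 8.20 = 82.00 dB.
CNC lathe: 90.8 − 20·log₁₀(15.6/1.9) = 90.8 − 18.29 = 72.51 dB.
vacuum pump: 78.0 − 20·log₁₀(11.0/4.4) = 78.0 − 7.96 = 70.04 dB.
Σ 10^(L/10) = 1.863e+08 → L_total = 10·log₁₀(1.863e+08) = 82.70 dB.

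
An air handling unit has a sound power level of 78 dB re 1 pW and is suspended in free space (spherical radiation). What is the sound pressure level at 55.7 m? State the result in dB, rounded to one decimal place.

32.1 dB

The power spreads over a sphere of area 4π·r², so L_p = L_w − 10·log₁₀(4π·r²).
4π·r² = 3.899e+04 m², 10·log₁₀ of that is 45.909 dB.
L_p = 78 − 45.909 = 32.09 dB.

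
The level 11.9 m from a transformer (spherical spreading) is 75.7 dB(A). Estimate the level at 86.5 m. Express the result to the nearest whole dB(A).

58 dB(A)

Spherical spreading from a point source gives a 20·log₁₀(r₂/r₁) drop.
L₂ = 75.7 − 20·log₁₀(86.5/11.9) = 75.7 − 17.229 = 58.47 dB(A).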